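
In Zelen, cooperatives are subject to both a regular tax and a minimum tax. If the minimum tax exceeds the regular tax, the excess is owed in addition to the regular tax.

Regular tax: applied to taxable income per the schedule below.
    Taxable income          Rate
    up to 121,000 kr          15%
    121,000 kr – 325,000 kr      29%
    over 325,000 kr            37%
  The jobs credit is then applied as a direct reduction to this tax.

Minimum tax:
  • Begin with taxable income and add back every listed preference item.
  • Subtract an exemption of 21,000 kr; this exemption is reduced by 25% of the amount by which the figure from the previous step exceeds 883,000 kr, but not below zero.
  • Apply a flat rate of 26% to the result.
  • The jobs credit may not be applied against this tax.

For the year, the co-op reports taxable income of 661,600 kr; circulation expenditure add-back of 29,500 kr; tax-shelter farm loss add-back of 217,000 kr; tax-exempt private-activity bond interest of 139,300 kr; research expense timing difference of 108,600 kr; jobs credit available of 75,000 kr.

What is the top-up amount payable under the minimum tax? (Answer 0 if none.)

173,708 kr

Regular tax:
  121,000 kr × 15% = 18,150 kr
  204,000 kr × 29% = 59,160 kr
  336,600 kr × 37% = 124,542 kr
  → 201,852 kr
  Less jobs credit 75,000 kr → 126,852 kr

Minimum tax:
  Adjusted income: 661,600 kr + 29,500 kr + 217,000 kr + 139,300 kr + 108,600 kr = 1,156,000 kr
  Exemption: 25% × (1,156,000 kr − 883,000 kr) = 68,250 kr ≥ 21,000 kr, so the exemption is fully phased out
  Base: 1,156,000 kr − 0 kr = 1,156,000 kr
  1,156,000 kr × 26% = 300,560 kr

Excess of minimum tax over regular tax: 300,560 kr − 126,852 kr = 173,708 kr.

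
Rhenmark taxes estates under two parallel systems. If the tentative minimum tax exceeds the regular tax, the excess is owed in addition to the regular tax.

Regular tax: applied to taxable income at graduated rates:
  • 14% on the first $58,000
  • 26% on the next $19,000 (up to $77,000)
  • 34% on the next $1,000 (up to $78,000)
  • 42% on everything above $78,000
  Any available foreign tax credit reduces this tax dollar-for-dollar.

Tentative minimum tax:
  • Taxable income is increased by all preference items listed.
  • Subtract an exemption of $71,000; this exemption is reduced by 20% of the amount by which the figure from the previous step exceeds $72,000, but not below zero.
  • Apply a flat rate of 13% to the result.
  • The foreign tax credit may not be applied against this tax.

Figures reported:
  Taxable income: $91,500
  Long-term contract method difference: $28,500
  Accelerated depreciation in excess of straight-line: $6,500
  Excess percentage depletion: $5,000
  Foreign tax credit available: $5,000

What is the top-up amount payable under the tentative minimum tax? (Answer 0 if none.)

Tentative minimum tax:
  Adjusted income: $91,500 + $28,500 + $6,500 + $5,000 = $131,500
  Exemption: $71,000 − 20% × ($131,500 − $72,000) = $71,000 − $11,900 = $59,100
  Base: $131,500 − $59,100 = $72,400
  $72,400 × 13% = $9,412

Regular tax:
  $58,000 × 14% = $8,120
  $19,000 × 26% = $4,940
  $1,000 × 34% = $340
  $13,500 × 42% = $5,670
  → $19,070
  Less foreign tax credit $5,000 → $14,070

$9,412 ≤ $14,070, so no add-on is due.

$0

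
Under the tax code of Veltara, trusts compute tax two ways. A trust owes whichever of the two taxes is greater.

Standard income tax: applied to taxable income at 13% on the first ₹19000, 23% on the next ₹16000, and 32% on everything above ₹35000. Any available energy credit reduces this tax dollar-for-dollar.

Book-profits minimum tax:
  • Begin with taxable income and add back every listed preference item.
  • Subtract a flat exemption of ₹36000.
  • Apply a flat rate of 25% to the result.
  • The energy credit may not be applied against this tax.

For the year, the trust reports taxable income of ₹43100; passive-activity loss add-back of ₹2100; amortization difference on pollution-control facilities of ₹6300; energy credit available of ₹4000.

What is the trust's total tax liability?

₹4742

Book-profits minimum tax:
  Adjusted income: ₹43100 + ₹2100 + ₹6300 = ₹51500
  Less exemption ₹36000 → base ₹15500
  ₹15500 × 25% = ₹3875

Standard income tax:
  ₹19000 × 13% = ₹2470
  ₹16000 × 23% = ₹3680
  ₹8100 × 32% = ₹2592
  → ₹8742
  Less energy credit ₹4000 → ₹4742

₹4742 > ₹3875, so the standard income tax governs.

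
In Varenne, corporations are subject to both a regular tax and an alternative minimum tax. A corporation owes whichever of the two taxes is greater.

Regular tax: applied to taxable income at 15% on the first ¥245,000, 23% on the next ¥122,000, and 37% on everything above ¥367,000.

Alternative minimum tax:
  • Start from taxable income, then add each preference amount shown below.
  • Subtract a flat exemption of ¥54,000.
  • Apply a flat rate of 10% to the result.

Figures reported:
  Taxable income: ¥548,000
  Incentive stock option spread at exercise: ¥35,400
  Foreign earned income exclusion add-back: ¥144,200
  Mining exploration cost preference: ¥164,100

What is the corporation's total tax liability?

Regular tax:
  ¥245,000 × 15% = ¥36,750
  ¥122,000 × 23% = ¥28,060
  ¥181,000 × 37% = ¥66,970
  → ¥131,780

Alternative minimum tax:
  Adjusted income: ¥548,000 + ¥35,400 + ¥144,200 + ¥164,100 = ¥891,700
  Less exemption ¥54,000 → base ¥837,700
  ¥837,700 × 10% = ¥83,770

¥131,780 > ¥83,770, so the regular tax governs.

¥131,780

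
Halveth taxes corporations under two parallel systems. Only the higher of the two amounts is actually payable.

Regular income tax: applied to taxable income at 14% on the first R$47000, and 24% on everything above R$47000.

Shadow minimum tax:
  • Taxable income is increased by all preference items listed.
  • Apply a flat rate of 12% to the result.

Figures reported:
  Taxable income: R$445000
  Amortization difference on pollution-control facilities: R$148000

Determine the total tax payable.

Regular income tax:
  R$47000 × 14% = R$6580
  R$398000 × 24% = R$95520
  → R$102100

Shadow minimum tax:
  Adjusted income: R$445000 + R$148000 = R$593000
  R$593000 × 12% = R$71160

R$102100 > R$71160, so the regular income tax governs.

R$102100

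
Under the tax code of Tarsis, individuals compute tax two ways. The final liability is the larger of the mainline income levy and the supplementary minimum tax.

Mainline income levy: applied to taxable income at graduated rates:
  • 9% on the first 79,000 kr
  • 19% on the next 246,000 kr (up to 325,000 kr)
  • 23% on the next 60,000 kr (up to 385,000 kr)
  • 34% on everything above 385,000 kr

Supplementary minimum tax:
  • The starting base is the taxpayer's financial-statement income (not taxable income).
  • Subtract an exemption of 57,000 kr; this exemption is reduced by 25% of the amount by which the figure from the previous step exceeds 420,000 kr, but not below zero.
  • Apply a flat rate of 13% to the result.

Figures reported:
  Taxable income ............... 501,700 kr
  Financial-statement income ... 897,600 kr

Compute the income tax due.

Supplementary minimum tax:
  Base (financial-statement income): 897,600 kr
  Exemption: 25% × (897,600 kr − 420,000 kr) = 119,400 kr ≥ 57,000 kr, so the exemption is fully phased out
  Base: 897,600 kr − 0 kr = 897,600 kr
  897,600 kr × 13% = 116,688 kr

Mainline income levy:
  79,000 kr × 9% = 7,110 kr
  246,000 kr × 19% = 46,740 kr
  60,000 kr × 23% = 13,800 kr
  116,700 kr × 34% = 39,678 kr
  → 107,328 kr

116,688 kr > 107,328 kr, so the supplementary minimum tax is the binding amount.

116,688 kr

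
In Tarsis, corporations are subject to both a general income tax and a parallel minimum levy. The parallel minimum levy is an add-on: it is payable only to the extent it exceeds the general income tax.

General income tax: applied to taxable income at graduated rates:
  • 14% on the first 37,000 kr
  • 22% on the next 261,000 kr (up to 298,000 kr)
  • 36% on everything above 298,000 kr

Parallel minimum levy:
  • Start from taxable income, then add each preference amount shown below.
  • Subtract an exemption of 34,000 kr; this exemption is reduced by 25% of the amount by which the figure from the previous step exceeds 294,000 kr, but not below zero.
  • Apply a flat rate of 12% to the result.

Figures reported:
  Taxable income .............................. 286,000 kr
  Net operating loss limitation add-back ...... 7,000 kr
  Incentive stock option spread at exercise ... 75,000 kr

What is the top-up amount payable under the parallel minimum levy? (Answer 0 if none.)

General income tax:
  37,000 kr × 14% = 5,180 kr
  249,000 kr × 22% = 54,780 kr
  → 59,960 kr

Parallel minimum levy:
  Adjusted income: 286,000 kr + 7,000 kr + 75,000 kr = 368,000 kr
  Exemption: 34,000 kr − 25% × (368,000 kr − 294,000 kr) = 34,000 kr − 18,500 kr = 15,500 kr
  Base: 368,000 kr − 15,500 kr = 352,500 kr
  352,500 kr × 12% = 42,300 kr

42,300 kr ≤ 59,960 kr, so no add-on is due.

0 kr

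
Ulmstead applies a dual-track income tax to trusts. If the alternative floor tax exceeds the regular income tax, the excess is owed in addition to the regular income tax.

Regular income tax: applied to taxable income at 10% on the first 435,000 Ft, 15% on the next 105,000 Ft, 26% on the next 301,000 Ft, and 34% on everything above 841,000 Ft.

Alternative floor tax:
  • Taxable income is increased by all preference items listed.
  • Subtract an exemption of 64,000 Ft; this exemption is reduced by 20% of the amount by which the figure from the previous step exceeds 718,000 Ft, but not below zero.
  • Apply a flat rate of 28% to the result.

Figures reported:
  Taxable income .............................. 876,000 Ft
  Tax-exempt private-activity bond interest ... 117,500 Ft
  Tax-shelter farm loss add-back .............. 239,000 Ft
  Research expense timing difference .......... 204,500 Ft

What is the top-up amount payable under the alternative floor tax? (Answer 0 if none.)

252,950 Ft

Alternative floor tax:
  Adjusted income: 876,000 Ft + 117,500 Ft + 239,000 Ft + 204,500 Ft = 1,437,000 Ft
  Exemption: 20% × (1,437,000 Ft − 718,000 Ft) = 143,800 Ft ≥ 64,000 Ft, so the exemption is fully phased out
  Base: 1,437,000 Ft − 0 Ft = 1,437,000 Ft
  1,437,000 Ft × 28% = 402,360 Ft

Regular income tax:
  435,000 Ft × 10% = 43,500 Ft
  105,000 Ft × 15% = 15,750 Ft
  301,000 Ft × 26% = 78,260 Ft
  35,000 Ft × 34% = 11,900 Ft
  → 149,410 Ft

Excess of alternative floor tax over regular income tax: 402,360 Ft − 149,410 Ft = 252,950 Ft.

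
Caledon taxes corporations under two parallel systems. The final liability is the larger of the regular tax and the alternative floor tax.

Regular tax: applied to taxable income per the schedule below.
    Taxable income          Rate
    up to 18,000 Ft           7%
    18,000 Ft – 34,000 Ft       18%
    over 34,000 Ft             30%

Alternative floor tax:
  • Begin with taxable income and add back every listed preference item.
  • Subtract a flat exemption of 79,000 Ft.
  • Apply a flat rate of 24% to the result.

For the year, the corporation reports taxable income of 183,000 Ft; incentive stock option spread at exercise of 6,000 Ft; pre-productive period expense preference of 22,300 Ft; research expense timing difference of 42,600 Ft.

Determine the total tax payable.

Regular tax:
  18,000 Ft × 7% = 1,260 Ft
  16,000 Ft × 18% = 2,880 Ft
  149,000 Ft × 30% = 44,700 Ft
  → 48,840 Ft

Alternative floor tax:
  Adjusted income: 183,000 Ft + 6,000 Ft + 22,300 Ft + 42,600 Ft = 253,900 Ft
  Less exemption 79,000 Ft → base 174,900 Ft
  174,900 Ft × 24% = 41,976 Ft

48,840 Ft > 41,976 Ft, so the regular tax governs.

48,840 Ft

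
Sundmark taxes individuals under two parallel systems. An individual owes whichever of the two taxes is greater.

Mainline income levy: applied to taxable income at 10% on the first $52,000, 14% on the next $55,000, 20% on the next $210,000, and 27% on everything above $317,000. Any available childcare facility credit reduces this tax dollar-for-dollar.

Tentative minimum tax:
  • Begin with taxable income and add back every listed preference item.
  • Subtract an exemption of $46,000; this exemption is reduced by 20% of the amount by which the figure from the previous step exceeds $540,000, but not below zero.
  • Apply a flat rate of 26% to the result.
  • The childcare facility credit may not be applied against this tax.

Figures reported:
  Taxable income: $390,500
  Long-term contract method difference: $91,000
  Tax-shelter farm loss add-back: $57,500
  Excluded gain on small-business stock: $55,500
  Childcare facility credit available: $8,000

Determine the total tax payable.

$145,444

Mainline income levy:
  $52,000 × 10% = $5,200
  $55,000 × 14% = $7,700
  $210,000 × 20% = $42,000
  $73,500 × 27% = $19,845
  → $74,745
  Less childcare facility credit $8,000 → $66,745

Tentative minimum tax:
  Adjusted income: $390,500 + $91,000 + $57,500 + $55,500 = $594,500
  Exemption: $46,000 − 20% × ($594,500 − $540,000) = $46,000 − $10,900 = $35,100
  Base: $594,500 − $35,100 = $559,400
  $559,400 × 26% = $145,444

$145,444 > $66,745, so the tentative minimum tax is the binding amount.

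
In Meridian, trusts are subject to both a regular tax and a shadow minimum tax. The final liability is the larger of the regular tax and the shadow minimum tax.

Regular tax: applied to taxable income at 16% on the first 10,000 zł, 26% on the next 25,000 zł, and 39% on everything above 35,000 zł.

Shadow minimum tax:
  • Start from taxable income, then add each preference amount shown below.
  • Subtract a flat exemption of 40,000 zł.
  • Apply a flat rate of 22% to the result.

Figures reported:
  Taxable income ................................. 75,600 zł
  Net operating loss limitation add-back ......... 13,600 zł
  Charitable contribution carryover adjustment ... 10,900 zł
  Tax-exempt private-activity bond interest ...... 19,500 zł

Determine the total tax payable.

23,934 zł

Regular tax:
  10,000 zł × 16% = 1,600 zł
  25,000 zł × 26% = 6,500 zł
  40,600 zł × 39% = 15,834 zł
  → 23,934 zł

Shadow minimum tax:
  Adjusted income: 75,600 zł + 13,600 zł + 10,900 zł + 19,500 zł = 119,600 zł
  Less exemption 40,000 zł → base 79,600 zł
  79,600 zł × 22% = 17,512 zł

23,934 zł > 17,512 zł, so the regular tax governs.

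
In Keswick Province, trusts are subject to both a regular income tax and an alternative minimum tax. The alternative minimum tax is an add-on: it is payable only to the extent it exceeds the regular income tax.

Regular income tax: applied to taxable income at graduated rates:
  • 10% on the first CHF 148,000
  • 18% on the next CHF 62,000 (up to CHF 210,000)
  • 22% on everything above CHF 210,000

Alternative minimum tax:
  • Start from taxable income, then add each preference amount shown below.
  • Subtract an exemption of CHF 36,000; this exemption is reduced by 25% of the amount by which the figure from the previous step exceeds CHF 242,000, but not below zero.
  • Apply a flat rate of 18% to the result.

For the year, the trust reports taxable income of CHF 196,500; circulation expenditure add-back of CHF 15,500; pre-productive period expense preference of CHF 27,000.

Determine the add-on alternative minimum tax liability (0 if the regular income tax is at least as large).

Alternative minimum tax:
  Adjusted income: CHF 196,500 + CHF 15,500 + CHF 27,000 = CHF 239,000
  Exemption: CHF 239,000 ≤ CHF 242,000, so full CHF 36,000 applies
  Base: CHF 239,000 − CHF 36,000 = CHF 203,000
  CHF 203,000 × 18% = CHF 36,540

Regular income tax:
  CHF 148,000 × 10% = CHF 14,800
  CHF 48,500 × 18% = CHF 8,730
  → CHF 23,530

Excess of alternative minimum tax over regular income tax: CHF 36,540 − CHF 23,530 = CHF 13,010.

CHF 13,010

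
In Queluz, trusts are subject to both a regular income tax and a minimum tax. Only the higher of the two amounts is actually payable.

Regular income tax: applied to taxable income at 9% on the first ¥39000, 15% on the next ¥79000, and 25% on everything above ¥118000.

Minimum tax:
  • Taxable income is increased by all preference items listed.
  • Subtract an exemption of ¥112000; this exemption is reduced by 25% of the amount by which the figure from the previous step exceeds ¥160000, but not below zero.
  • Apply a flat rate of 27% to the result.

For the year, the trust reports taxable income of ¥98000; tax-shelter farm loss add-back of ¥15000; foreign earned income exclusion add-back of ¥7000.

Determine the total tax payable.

¥12360

Minimum tax:
  Adjusted income: ¥98000 + ¥15000 + ¥7000 = ¥120000
  Exemption: ¥120000 ≤ ¥160000, so full ¥112000 applies
  Base: ¥120000 − ¥112000 = ¥8000
  ¥8000 × 27% = ¥2160

Regular income tax:
  ¥39000 × 9% = ¥3510
  ¥59000 × 15% = ¥8850
  → ¥12360

¥12360 > ¥2160, so the regular income tax governs.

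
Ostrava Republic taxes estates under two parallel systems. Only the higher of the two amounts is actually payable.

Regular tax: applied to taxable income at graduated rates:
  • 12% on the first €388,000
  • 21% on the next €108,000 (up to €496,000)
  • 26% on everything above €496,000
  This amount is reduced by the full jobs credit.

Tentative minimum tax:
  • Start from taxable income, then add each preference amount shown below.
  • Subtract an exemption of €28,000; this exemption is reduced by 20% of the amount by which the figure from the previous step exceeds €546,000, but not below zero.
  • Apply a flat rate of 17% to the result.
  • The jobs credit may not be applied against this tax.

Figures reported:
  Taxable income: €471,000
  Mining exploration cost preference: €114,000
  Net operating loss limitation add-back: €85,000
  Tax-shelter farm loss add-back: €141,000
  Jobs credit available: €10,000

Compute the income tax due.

Tentative minimum tax:
  Adjusted income: €471,000 + €114,000 + €85,000 + €141,000 = €811,000
  Exemption: 20% × (€811,000 − €546,000) = €53,000 ≥ €28,000, so the exemption is fully phased out
  Base: €811,000 − €0 = €811,000
  €811,000 × 17% = €137,870

Regular tax:
  €388,000 × 12% = €46,560
  €83,000 × 21% = €17,430
  → €63,990
  Less jobs credit €10,000 → €53,990

€137,870 > €53,990, so the tentative minimum tax is the binding amount.

€137,870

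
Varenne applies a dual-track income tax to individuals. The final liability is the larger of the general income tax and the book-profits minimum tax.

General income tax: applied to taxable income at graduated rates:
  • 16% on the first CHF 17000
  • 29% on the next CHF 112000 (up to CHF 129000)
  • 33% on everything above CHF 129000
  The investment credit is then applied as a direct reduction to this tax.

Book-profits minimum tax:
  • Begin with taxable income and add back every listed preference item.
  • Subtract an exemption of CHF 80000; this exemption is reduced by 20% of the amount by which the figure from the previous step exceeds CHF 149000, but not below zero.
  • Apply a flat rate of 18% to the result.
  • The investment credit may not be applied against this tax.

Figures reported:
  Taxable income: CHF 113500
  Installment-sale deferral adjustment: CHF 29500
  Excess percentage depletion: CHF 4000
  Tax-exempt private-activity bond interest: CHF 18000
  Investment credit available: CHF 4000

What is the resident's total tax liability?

CHF 26705

General income tax:
  CHF 17000 × 16% = CHF 2720
  CHF 96500 × 29% = CHF 27985
  → CHF 30705
  Less investment credit CHF 4000 → CHF 26705

Book-profits minimum tax:
  Adjusted income: CHF 113500 + CHF 29500 + CHF 4000 + CHF 18000 = CHF 165000
  Exemption: CHF 80000 − 20% × (CHF 165000 − CHF 149000) = CHF 80000 − CHF 3200 = CHF 76800
  Base: CHF 165000 − CHF 76800 = CHF 88200
  CHF 88200 × 18% = CHF 15876

CHF 26705 > CHF 15876, so the general income tax governs.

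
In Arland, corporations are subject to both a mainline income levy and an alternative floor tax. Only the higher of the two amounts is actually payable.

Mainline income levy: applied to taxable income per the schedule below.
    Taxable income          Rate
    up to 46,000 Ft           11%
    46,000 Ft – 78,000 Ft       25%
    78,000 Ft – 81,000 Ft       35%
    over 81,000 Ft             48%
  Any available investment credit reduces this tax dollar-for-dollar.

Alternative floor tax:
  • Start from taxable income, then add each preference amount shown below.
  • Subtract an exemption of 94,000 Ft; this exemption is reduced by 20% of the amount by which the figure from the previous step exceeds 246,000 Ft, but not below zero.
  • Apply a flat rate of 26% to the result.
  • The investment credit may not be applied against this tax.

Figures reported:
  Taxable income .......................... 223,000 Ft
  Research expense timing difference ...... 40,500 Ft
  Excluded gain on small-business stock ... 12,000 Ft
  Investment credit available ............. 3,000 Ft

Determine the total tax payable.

Mainline income levy:
  46,000 Ft × 11% = 5,060 Ft
  32,000 Ft × 25% = 8,000 Ft
  3,000 Ft × 35% = 1,050 Ft
  142,000 Ft × 48% = 68,160 Ft
  → 82,270 Ft
  Less investment credit 3,000 Ft → 79,270 Ft

Alternative floor tax:
  Adjusted income: 223,000 Ft + 40,500 Ft + 12,000 Ft = 275,500 Ft
  Exemption: 94,000 Ft − 20% × (275,500 Ft − 246,000 Ft) = 94,000 Ft − 5,900 Ft = 88,100 Ft
  Base: 275,500 Ft − 88,100 Ft = 187,400 Ft
  187,400 Ft × 26% = 48,724 Ft

79,270 Ft > 48,724 Ft, so the mainline income levy governs.

79,270 Ft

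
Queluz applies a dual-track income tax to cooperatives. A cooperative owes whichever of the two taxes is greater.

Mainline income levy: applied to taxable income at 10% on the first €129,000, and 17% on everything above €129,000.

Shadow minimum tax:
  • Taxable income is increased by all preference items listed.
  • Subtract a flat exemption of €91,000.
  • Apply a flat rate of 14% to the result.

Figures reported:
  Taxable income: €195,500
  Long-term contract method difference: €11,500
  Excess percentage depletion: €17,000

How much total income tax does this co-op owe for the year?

€24,205

Shadow minimum tax:
  Adjusted income: €195,500 + €11,500 + €17,000 = €224,000
  Less exemption €91,000 → base €133,000
  €133,000 × 14% = €18,620

Mainline income levy:
  €129,000 × 10% = €12,900
  €66,500 × 17% = €11,305
  → €24,205

€24,205 > €18,620, so the mainline income levy governs.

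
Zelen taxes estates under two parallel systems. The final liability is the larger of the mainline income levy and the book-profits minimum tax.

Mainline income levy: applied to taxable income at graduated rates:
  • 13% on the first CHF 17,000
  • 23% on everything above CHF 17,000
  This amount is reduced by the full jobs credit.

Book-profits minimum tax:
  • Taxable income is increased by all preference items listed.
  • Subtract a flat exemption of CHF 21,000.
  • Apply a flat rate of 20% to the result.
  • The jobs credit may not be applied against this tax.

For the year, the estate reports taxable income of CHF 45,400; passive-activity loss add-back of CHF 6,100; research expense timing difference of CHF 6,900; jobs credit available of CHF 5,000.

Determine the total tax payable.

Mainline income levy:
  CHF 17,000 × 13% = CHF 2,210
  CHF 28,400 × 23% = CHF 6,532
  → CHF 8,742
  Less jobs credit CHF 5,000 → CHF 3,742

Book-profits minimum tax:
  Adjusted income: CHF 45,400 + CHF 6,100 + CHF 6,900 = CHF 58,400
  Less exemption CHF 21,000 → base CHF 37,400
  CHF 37,400 × 20% = CHF 7,480

CHF 7,480 > CHF 3,742, so the book-profits minimum tax is the binding amount.

CHF 7,480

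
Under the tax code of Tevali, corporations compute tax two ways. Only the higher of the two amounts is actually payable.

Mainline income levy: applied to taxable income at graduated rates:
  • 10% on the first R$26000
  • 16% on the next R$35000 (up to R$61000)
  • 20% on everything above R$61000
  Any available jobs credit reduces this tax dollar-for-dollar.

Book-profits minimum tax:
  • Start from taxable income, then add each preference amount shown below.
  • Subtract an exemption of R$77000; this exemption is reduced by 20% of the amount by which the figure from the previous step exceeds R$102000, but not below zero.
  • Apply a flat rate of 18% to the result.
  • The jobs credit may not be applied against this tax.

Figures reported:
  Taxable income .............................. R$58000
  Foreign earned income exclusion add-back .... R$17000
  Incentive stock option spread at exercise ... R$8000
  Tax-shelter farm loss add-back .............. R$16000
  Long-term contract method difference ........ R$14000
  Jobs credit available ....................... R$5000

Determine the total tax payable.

Mainline income levy:
  R$26000 × 10% = R$2600
  R$32000 × 16% = R$5120
  → R$7720
  Less jobs credit R$5000 → R$2720

Book-profits minimum tax:
  Adjusted income: R$58000 + R$17000 + R$8000 + R$16000 + R$14000 = R$113000
  Exemption: R$77000 − 20% × (R$113000 − R$102000) = R$77000 − R$2200 = R$74800
  Base: R$113000 − R$74800 = R$38200
  R$38200 × 18% = R$6876

R$6876 > R$2720, so the book-profits minimum tax is the binding amount.

R$6876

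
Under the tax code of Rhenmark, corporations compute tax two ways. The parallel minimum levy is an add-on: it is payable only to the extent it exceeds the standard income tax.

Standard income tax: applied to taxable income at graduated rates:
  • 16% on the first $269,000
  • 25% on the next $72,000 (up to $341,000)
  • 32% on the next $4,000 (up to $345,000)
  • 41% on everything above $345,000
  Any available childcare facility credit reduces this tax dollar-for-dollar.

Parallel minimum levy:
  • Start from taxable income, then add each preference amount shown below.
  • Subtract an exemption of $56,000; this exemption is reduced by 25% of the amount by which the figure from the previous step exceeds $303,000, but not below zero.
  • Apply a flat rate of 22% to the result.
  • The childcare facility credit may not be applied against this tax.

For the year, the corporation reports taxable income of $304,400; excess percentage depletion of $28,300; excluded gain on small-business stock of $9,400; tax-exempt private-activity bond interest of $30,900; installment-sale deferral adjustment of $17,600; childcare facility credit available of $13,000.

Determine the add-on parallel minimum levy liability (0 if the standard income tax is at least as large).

Parallel minimum levy:
  Adjusted income: $304,400 + $28,300 + $9,400 + $30,900 + $17,600 = $390,600
  Exemption: $56,000 − 25% × ($390,600 − $303,000) = $56,000 − $21,900 = $34,100
  Base: $390,600 − $34,100 = $356,500
  $356,500 × 22% = $78,430

Standard income tax:
  $269,000 × 16% = $43,040
  $35,400 × 25% = $8,850
  → $51,890
  Less childcare facility credit $13,000 → $38,890

Excess of parallel minimum levy over standard income tax: $78,430 − $38,890 = $39,540.

$39,540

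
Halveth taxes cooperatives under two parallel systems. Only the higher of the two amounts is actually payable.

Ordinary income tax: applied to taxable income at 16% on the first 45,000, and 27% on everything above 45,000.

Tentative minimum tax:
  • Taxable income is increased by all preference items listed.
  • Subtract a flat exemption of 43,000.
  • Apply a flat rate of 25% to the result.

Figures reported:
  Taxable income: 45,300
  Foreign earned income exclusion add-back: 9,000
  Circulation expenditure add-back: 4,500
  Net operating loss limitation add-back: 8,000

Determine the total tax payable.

7,281

Ordinary income tax:
  45,000 × 16% = 7,200
  300 × 27% = 81
  → 7,281

Tentative minimum tax:
  Adjusted income: 45,300 + 9,000 + 4,500 + 8,000 = 66,800
  Less exemption 43,000 → base 23,800
  23,800 × 25% = 5,950

7,281 > 5,950, so the ordinary income tax governs.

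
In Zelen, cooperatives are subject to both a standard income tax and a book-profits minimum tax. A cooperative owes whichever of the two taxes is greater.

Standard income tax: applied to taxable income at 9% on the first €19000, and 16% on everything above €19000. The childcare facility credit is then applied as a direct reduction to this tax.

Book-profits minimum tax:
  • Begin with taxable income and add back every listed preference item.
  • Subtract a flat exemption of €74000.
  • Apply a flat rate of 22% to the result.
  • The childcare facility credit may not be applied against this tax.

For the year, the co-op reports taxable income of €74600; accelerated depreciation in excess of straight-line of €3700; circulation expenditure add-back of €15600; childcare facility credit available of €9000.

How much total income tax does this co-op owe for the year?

€4378

Standard income tax:
  €19000 × 9% = €1710
  €55600 × 16% = €8896
  → €10606
  Less childcare facility credit €9000 → €1606

Book-profits minimum tax:
  Adjusted income: €74600 + €3700 + €15600 = €93900
  Less exemption €74000 → base €19900
  €19900 × 22% = €4378

€4378 > €1606, so the book-profits minimum tax is the binding amount.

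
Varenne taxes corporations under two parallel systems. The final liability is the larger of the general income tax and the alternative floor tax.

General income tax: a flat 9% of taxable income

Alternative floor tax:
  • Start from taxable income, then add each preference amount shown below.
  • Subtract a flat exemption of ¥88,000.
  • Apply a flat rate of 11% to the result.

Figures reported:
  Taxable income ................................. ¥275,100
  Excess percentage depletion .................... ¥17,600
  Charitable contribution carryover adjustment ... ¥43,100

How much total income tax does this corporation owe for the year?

¥27,258

General income tax:
  ¥275,100 × 9% = ¥24,759

Alternative floor tax:
  Adjusted income: ¥275,100 + ¥17,600 + ¥43,100 = ¥335,800
  Less exemption ¥88,000 → base ¥247,800
  ¥247,800 × 11% = ¥27,258

¥27,258 > ¥24,759, so the alternative floor tax is the binding amount.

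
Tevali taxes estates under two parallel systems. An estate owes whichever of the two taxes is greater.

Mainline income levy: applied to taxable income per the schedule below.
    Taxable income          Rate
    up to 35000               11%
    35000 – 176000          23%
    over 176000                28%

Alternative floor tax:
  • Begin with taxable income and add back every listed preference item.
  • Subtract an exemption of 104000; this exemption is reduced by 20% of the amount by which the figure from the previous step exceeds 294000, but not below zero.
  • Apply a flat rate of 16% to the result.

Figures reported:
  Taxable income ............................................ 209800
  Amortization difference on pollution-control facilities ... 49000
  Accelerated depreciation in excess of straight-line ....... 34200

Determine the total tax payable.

Mainline income levy:
  35000 × 11% = 3850
  141000 × 23% = 32430
  33800 × 28% = 9464
  → 45744

Alternative floor tax:
  Adjusted income: 209800 + 49000 + 34200 = 293000
  Exemption: 293000 ≤ 294000, so full 104000 applies
  Base: 293000 − 104000 = 189000
  189000 × 16% = 30240

45744 > 30240, so the mainline income levy governs.

45744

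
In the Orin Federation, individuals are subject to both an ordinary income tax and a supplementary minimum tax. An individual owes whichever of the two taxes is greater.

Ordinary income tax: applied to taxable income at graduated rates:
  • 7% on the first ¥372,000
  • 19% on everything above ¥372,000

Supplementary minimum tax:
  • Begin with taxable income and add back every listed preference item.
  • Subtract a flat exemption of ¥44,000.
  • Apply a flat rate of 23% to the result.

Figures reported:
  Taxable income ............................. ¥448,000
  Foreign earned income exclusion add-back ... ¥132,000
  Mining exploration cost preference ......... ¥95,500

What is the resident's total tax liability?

¥145,245

Supplementary minimum tax:
  Adjusted income: ¥448,000 + ¥132,000 + ¥95,500 = ¥675,500
  Less exemption ¥44,000 → base ¥631,500
  ¥631,500 × 23% = ¥145,245

Ordinary income tax:
  ¥372,000 × 7% = ¥26,040
  ¥76,000 × 19% = ¥14,440
  → ¥40,480

¥145,245 > ¥40,480, so the supplementary minimum tax is the binding amount.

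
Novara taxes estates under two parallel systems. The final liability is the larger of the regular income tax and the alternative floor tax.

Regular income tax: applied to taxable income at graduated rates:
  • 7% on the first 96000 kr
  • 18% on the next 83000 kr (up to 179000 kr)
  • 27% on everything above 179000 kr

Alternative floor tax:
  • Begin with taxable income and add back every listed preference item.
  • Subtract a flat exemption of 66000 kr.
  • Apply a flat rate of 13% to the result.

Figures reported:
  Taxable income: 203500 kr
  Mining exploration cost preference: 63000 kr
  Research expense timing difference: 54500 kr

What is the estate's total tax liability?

Alternative floor tax:
  Adjusted income: 203500 kr + 63000 kr + 54500 kr = 321000 kr
  Less exemption 66000 kr → base 255000 kr
  255000 kr × 13% = 33150 kr

Regular income tax:
  96000 kr × 7% = 6720 kr
  83000 kr × 18% = 14940 kr
  24500 kr × 27% = 6615 kr
  → 28275 kr

33150 kr > 28275 kr, so the alternative floor tax is the binding amount.

33150 kr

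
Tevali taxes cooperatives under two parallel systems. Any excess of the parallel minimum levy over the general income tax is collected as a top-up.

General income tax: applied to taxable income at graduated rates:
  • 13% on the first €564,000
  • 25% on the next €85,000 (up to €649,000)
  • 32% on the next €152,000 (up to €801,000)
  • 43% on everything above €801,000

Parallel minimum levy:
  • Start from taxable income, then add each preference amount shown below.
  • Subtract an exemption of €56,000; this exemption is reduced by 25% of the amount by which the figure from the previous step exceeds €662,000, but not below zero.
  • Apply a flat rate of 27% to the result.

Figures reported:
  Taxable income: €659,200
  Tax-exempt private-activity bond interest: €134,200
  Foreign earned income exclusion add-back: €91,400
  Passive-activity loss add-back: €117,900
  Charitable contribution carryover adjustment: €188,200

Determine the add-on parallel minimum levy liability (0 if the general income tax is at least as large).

General income tax:
  €564,000 × 13% = €73,320
  €85,000 × 25% = €21,250
  €10,200 × 32% = €3,264
  → €97,834

Parallel minimum levy:
  Adjusted income: €659,200 + €134,200 + €91,400 + €117,900 + €188,200 = €1,190,900
  Exemption: 25% × (€1,190,900 − €662,000) = €132,225 ≥ €56,000, so the exemption is fully phased out
  Base: €1,190,900 − €0 = €1,190,900
  €1,190,900 × 27% = €321,543

Excess of parallel minimum levy over general income tax: €321,543 − €97,834 = €223,709.

€223,709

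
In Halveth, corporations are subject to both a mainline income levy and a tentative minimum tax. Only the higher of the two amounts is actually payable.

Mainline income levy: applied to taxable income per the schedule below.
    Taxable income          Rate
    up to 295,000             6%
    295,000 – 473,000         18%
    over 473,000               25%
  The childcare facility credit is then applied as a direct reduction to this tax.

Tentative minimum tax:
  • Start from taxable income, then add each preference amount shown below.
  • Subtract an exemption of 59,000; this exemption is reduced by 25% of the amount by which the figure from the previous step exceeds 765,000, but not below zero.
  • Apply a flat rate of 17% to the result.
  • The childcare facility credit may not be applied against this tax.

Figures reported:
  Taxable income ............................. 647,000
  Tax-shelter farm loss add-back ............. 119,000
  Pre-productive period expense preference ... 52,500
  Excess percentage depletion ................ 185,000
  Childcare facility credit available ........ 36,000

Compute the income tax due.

Tentative minimum tax:
  Adjusted income: 647,000 + 119,000 + 52,500 + 185,000 = 1,003,500
  Exemption: 25% × (1,003,500 − 765,000) = 59,625 ≥ 59,000, so the exemption is fully phased out
  Base: 1,003,500 − 0 = 1,003,500
  1,003,500 × 17% = 170,595

Mainline income levy:
  295,000 × 6% = 17,700
  178,000 × 18% = 32,040
  174,000 × 25% = 43,500
  → 93,240
  Less childcare facility credit 36,000 → 57,240

170,595 > 57,240, so the tentative minimum tax is the binding amount.

170,595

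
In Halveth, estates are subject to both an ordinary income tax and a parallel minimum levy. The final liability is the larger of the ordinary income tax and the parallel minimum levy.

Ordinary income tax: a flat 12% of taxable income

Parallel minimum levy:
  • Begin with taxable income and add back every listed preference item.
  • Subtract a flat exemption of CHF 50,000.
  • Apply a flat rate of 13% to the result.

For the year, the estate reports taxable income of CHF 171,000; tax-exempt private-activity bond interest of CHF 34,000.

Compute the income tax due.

CHF 20,520

Parallel minimum levy:
  Adjusted income: CHF 171,000 + CHF 34,000 = CHF 205,000
  Less exemption CHF 50,000 → base CHF 155,000
  CHF 155,000 × 13% = CHF 20,150

Ordinary income tax:
  CHF 171,000 × 12% = CHF 20,520

CHF 20,520 > CHF 20,150, so the ordinary income tax governs.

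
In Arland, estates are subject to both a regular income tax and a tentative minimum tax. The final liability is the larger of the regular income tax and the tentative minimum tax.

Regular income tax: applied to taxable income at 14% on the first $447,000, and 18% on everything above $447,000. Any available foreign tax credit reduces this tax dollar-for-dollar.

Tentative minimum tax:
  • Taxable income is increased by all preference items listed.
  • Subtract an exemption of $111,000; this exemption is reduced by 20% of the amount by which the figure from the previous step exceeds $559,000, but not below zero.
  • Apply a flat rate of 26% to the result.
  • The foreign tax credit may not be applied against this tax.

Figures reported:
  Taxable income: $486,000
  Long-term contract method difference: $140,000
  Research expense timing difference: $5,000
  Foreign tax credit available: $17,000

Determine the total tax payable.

Regular income tax:
  $447,000 × 14% = $62,580
  $39,000 × 18% = $7,020
  → $69,600
  Less foreign tax credit $17,000 → $52,600

Tentative minimum tax:
  Adjusted income: $486,000 + $140,000 + $5,000 = $631,000
  Exemption: $111,000 − 20% × ($631,000 − $559,000) = $111,000 − $14,400 = $96,600
  Base: $631,000 − $96,600 = $534,400
  $534,400 × 26% = $138,944

$138,944 > $52,600, so the tentative minimum tax is the binding amount.

$138,944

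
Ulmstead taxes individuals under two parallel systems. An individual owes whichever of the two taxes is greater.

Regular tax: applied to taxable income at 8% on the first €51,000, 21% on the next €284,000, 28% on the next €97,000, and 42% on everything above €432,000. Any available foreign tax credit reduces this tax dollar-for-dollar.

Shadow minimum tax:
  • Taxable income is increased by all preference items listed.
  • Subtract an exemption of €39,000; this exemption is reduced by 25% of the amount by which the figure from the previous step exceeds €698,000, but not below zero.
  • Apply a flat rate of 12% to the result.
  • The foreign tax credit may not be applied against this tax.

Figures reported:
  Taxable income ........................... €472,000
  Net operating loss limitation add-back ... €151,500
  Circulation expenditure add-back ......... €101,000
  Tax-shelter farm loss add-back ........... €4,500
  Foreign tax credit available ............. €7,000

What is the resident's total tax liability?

Regular tax:
  €51,000 × 8% = €4,080
  €284,000 × 21% = €59,640
  €97,000 × 28% = €27,160
  €40,000 × 42% = €16,800
  → €107,680
  Less foreign tax credit €7,000 → €100,680

Shadow minimum tax:
  Adjusted income: €472,000 + €151,500 + €101,000 + €4,500 = €729,000
  Exemption: €39,000 − 25% × (€729,000 − €698,000) = €39,000 − €7,750 = €31,250
  Base: €729,000 − €31,250 = €697,750
  €697,750 × 12% = €83,730

€100,680 > €83,730, so the regular tax governs.

€100,680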